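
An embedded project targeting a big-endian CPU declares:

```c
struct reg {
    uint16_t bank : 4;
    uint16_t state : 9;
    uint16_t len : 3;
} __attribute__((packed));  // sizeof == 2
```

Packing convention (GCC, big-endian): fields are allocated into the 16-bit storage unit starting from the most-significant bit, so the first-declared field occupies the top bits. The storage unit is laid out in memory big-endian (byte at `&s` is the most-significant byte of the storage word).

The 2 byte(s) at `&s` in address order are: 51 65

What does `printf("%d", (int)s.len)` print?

5

[0]=0x51 [1]=0x65 (big-endian) → word 0x5165
bank:4 @ bit 12 → (0x5165>>12)&0xf = 0x5
state:9 @ bit 3 → (0x5165>>3)&0x1ff = 0x2c
len:3 @ bit 0 → (0x5165>>0)&0x7 = 0x5  ←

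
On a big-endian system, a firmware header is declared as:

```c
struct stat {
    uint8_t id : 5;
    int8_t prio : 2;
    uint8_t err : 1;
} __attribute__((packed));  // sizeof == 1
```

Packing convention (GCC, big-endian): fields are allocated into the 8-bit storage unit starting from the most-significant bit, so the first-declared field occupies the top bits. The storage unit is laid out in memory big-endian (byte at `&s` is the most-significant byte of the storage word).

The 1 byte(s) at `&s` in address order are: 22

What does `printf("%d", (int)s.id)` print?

4

[0]=0x22 (big-endian) → word 0x22
id [3+:5] = (word>>3) & 0x1f = 4  ←
prio [1+:2] = (word>>1) & 0x3 = 1
err [0+:1] = (word>>0) & 0x1 = 0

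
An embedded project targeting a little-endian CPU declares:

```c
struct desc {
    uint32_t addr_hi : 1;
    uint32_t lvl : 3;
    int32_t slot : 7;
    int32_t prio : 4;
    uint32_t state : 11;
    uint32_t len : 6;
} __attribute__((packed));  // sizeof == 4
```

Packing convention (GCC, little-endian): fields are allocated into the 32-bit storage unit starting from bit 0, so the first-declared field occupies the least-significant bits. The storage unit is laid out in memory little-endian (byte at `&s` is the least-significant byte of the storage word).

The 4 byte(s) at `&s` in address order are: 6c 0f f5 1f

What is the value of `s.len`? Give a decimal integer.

[0]=0x6c [1]=0x0f [2]=0xf5 [3]=0x1f (little-endian) → word 0x1ff50f6c
addr_hi [0+:1] = (word>>0) & 0x1 = 0
lvl [1+:3] = (word>>1) & 0x7 = 6
slot [4+:7] = (word>>4) & 0x7f = 118
prio [11+:4] = (word>>11) & 0xf = 1
state [15+:11] = (word>>15) & 0x7ff = 2026
len [26+:6] = (word>>26) & 0x3f = 7  ←

7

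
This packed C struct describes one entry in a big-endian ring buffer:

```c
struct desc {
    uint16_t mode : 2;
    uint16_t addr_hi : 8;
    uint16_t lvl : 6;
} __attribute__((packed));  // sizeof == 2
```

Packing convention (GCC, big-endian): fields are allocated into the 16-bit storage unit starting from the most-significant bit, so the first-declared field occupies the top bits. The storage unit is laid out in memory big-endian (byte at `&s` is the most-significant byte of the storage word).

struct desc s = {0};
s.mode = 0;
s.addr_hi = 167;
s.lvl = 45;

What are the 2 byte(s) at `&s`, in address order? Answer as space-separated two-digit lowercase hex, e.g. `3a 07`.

mode (2b) val=0 bits=0x0 at bit 14: 0x0000
addr_hi (8b) val=167 bits=0xa7 at bit 6: 0x29c0
lvl (6b) val=45 bits=0x2d at bit 0: 0x29ed
word = 0x29ed → big-endian bytes:
  [0]=0x29  [1]=0xed

29 ed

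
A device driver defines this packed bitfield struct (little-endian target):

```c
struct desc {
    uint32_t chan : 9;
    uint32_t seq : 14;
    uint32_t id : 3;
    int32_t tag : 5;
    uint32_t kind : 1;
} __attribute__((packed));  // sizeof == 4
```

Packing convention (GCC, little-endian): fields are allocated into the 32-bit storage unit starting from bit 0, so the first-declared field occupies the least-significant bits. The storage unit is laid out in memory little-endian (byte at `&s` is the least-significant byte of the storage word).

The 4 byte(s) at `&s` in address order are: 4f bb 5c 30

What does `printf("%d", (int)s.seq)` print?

[0]=0x4f [1]=0xbb [2]=0x5c [3]=0x30 (little-endian) → word 0x305cbb4f
chan:9 @ bit 0 → (0x305cbb4f>>0)&0x1ff = 0x14f
seq:14 @ bit 9 → (0x305cbb4f>>9)&0x3fff = 0x2e5d  ←
id:3 @ bit 23 → (0x305cbb4f>>23)&0x7 = 0x0
tag:5 @ bit 26 → (0x305cbb4f>>26)&0x1f = 0xc
kind:1 @ bit 31 → (0x305cbb4f>>31)&0x1 = 0x0

11869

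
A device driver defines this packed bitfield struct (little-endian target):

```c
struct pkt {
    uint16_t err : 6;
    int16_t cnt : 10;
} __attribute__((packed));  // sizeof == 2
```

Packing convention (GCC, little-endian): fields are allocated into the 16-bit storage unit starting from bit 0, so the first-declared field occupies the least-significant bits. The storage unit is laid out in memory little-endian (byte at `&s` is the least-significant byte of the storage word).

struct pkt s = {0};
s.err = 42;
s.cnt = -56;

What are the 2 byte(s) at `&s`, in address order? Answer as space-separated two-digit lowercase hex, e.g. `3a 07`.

2a f2

[0+:6] err=42 & 0x3f = 0x2a; word=0x002a
[6+:10] cnt=-56 & 0x3ff = 0x3c8; word=0xf22a
word = 0xf22a → little-endian bytes:
  [0]=0x2a  [1]=0xf2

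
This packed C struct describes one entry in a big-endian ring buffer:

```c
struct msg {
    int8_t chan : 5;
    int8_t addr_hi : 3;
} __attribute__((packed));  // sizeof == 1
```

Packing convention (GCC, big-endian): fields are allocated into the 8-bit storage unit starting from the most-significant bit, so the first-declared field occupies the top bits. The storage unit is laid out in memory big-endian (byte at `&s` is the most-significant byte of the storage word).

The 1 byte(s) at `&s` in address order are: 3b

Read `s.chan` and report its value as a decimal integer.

[0]=0x3b (big-endian) → word 0x3b
chan [3+:5] = (word>>3) & 0x1f = 7  ←
addr_hi [0+:3] = (word>>0) & 0x7 = 3
chan signed 5b, MSB=0: value = 7

7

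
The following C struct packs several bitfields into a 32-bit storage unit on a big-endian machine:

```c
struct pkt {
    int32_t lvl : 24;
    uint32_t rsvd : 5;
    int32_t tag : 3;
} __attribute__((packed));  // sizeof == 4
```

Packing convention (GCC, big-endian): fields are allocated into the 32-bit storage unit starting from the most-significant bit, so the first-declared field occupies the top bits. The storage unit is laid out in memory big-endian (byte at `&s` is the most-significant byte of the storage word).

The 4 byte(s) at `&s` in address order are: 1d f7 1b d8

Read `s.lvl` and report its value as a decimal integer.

1963803

[0]=0x1d [1]=0xf7 [2]=0x1b [3]=0xd8 (big-endian) → word 0x1df71bd8
lvl [8+:24] = (word>>8) & 0xffffff = 1963803  ←
rsvd [3+:5] = (word>>3) & 0x1f = 27
tag [0+:3] = (word>>0) & 0x7 = 0
lvl signed 24b, MSB=0: value = 1963803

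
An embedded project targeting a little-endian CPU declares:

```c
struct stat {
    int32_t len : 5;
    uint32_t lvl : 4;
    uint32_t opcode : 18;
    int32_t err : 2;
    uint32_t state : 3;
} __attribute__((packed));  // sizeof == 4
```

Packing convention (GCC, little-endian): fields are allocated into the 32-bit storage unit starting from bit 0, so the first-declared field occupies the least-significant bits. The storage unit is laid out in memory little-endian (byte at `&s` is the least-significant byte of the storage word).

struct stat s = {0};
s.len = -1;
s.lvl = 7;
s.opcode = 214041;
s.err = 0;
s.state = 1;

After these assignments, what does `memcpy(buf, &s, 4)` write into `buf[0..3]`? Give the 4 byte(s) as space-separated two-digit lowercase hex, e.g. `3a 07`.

ff 32 88 26

len (5b) val=-1 bits=0x1f at bit 0: 0x0000001f
lvl (4b) val=7 bits=0x7 at bit 5: 0x000000ff
opcode (18b) val=214041 bits=0x34419 at bit 9: 0x068832ff
err (2b) val=0 bits=0x0 at bit 27: 0x068832ff
state (3b) val=1 bits=0x1 at bit 29: 0x268832ff
word = 0x268832ff → little-endian bytes:
  [0]=0xff  [1]=0x32  [2]=0x88  [3]=0x26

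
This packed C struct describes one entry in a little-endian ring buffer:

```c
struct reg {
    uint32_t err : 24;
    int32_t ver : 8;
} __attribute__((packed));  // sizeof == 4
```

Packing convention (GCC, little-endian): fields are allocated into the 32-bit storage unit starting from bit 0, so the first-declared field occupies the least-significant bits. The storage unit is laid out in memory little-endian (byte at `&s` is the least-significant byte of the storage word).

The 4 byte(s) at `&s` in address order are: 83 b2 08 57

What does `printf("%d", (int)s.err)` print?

569987

[0]=0x83 [1]=0xb2 [2]=0x08 [3]=0x57 (little-endian) → word 0x5708b283
err:24 @ bit 0 → (0x5708b283>>0)&0xffffff = 0x8b283  ←
ver:8 @ bit 24 → (0x5708b283>>24)&0xff = 0x57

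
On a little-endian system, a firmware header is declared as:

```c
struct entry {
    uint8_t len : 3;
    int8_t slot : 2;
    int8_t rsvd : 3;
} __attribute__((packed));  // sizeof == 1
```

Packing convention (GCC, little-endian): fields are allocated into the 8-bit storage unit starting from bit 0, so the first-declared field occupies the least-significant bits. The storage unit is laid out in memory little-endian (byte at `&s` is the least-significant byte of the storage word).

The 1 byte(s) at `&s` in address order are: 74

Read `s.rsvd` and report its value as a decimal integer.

[0]=0x74 (little-endian) → word 0x74
len [0+:3] = (word>>0) & 0x7 = 4
slot [3+:2] = (word>>3) & 0x3 = 2
rsvd [5+:3] = (word>>5) & 0x7 = 3  ←
rsvd signed 3b, MSB=0: value = 3

3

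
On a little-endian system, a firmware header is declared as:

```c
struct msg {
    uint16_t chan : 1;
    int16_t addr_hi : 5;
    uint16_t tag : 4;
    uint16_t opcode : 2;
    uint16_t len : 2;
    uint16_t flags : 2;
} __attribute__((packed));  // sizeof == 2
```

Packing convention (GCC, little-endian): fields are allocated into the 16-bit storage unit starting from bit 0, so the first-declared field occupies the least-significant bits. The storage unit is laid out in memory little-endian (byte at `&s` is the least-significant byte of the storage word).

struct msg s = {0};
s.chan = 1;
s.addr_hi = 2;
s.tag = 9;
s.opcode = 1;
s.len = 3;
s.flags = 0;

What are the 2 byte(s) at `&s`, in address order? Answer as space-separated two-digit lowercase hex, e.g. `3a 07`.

45 36

chan (1b) val=1 bits=0x1 at bit 0: 0x0001
addr_hi (5b) val=2 bits=0x2 at bit 1: 0x0005
tag (4b) val=9 bits=0x9 at bit 6: 0x0245
opcode (2b) val=1 bits=0x1 at bit 10: 0x0645
len (2b) val=3 bits=0x3 at bit 12: 0x3645
flags (2b) val=0 bits=0x0 at bit 14: 0x3645
word = 0x3645 → little-endian bytes:
  [0]=0x45  [1]=0x36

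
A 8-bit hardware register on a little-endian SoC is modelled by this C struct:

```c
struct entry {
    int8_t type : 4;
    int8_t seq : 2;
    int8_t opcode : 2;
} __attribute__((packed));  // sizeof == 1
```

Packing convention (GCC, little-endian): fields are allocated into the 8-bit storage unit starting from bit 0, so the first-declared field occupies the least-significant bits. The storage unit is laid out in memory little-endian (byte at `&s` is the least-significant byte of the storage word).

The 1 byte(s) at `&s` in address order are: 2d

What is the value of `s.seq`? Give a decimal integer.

[0]=0x2d (little-endian) → word 0x2d
type:4 @ bit 0 → (0x2d>>0)&0xf = 0xd
seq:2 @ bit 4 → (0x2d>>4)&0x3 = 0x2  ←
opcode:2 @ bit 6 → (0x2d>>6)&0x3 = 0x0
seq signed 2b, MSB=1: 2 - 4 = -2

-2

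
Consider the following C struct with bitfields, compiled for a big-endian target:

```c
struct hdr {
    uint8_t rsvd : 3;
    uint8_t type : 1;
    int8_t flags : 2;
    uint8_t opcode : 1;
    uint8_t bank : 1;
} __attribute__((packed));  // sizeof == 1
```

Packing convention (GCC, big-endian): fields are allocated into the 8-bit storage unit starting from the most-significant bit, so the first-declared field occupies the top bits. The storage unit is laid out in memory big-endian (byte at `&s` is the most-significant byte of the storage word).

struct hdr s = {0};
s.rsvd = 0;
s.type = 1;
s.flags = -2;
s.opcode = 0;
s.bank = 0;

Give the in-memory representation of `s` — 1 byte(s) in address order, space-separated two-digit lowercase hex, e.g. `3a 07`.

[5+:3] rsvd=0 & 0x7 = 0x0; word=0x00
[4+:1] type=1 & 0x1 = 0x1; word=0x10
[2+:2] flags=-2 & 0x3 = 0x2; word=0x18
[1+:1] opcode=0 & 0x1 = 0x0; word=0x18
[0+:1] bank=0 & 0x1 = 0x0; word=0x18
word = 0x18 → big-endian bytes:
  [0]=0x18

18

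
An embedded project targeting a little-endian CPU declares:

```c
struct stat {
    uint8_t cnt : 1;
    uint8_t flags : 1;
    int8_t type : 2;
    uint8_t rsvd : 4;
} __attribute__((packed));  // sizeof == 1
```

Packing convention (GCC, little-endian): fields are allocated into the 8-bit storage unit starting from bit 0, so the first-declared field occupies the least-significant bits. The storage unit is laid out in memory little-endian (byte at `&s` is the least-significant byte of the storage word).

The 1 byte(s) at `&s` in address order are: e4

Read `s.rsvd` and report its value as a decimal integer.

[0]=0xe4 (little-endian) → word 0xe4
cnt:1 @ bit 0 → (0xe4>>0)&0x1 = 0x0
flags:1 @ bit 1 → (0xe4>>1)&0x1 = 0x0
type:2 @ bit 2 → (0xe4>>2)&0x3 = 0x1
rsvd:4 @ bit 4 → (0xe4>>4)&0xf = 0xe  ←

14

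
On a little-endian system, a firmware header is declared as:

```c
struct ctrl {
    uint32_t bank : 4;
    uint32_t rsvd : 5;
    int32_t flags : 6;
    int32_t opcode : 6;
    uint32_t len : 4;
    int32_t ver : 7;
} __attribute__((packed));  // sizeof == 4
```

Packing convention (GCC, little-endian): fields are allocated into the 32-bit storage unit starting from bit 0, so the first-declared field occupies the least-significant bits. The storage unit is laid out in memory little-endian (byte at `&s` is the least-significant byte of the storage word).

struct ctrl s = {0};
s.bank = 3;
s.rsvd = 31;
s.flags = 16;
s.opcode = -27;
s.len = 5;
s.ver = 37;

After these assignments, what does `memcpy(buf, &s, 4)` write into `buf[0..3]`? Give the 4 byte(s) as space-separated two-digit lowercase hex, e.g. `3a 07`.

[0+:4] bank=3 & 0xf = 0x3; word=0x00000003
[4+:5] rsvd=31 & 0x1f = 0x1f; word=0x000001f3
[9+:6] flags=16 & 0x3f = 0x10; word=0x000021f3
[15+:6] opcode=-27 & 0x3f = 0x25; word=0x0012a1f3
[21+:4] len=5 & 0xf = 0x5; word=0x00b2a1f3
[25+:7] ver=37 & 0x7f = 0x25; word=0x4ab2a1f3
word = 0x4ab2a1f3 → little-endian bytes:
  [0]=0xf3  [1]=0xa1  [2]=0xb2  [3]=0x4a

f3 a1 b2 4a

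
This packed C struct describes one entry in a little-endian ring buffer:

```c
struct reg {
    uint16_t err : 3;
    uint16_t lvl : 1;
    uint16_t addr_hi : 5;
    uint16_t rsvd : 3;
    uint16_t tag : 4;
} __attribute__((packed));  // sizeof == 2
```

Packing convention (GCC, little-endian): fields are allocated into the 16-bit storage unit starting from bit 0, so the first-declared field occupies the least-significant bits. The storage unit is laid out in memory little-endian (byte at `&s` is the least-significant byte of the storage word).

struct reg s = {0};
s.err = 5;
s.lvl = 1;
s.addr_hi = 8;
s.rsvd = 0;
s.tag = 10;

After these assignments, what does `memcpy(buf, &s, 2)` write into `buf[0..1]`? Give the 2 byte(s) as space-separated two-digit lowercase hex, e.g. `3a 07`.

err:3 = 5 → 0x5 << 0 → word 0x0005
lvl:1 = 1 → 0x1 << 3 → word 0x000d
addr_hi:5 = 8 → 0x8 << 4 → word 0x008d
rsvd:3 = 0 → 0x0 << 9 → word 0x008d
tag:4 = 10 → 0xa << 12 → word 0xa08d
word = 0xa08d → little-endian bytes:
  [0]=0x8d  [1]=0xa0

8d a0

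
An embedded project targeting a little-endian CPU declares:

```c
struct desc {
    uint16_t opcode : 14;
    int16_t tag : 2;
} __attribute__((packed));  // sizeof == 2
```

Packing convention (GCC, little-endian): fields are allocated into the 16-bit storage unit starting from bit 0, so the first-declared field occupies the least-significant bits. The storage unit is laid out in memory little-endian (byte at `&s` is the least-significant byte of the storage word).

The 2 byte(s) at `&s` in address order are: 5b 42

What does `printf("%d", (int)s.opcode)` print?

603

[0]=0x5b [1]=0x42 (little-endian) → word 0x425b
opcode [0+:14] = (word>>0) & 0x3fff = 603  ←
tag [14+:2] = (word>>14) & 0x3 = 1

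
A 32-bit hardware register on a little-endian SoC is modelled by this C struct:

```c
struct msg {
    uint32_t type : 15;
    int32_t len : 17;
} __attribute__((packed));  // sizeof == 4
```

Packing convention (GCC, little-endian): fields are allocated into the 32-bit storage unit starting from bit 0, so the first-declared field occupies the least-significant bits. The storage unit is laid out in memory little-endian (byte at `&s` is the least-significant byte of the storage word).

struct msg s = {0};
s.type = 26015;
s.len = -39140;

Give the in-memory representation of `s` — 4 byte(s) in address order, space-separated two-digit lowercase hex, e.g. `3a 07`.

type:15 = 26015 → 0x659f << 0 → word 0x0000659f
len:17 = -39140 → 0x1671c << 15 → word 0xb38e659f
word = 0xb38e659f → little-endian bytes:
  [0]=0x9f  [1]=0x65  [2]=0x8e  [3]=0xb3

9f 65 8e b3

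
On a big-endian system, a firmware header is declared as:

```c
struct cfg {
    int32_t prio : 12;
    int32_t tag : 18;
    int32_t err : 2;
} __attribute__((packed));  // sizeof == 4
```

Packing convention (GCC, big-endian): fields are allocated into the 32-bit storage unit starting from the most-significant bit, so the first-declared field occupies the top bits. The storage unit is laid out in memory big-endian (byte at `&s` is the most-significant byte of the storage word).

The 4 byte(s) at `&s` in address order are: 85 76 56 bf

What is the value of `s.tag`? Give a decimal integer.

[0]=0x85 [1]=0x76 [2]=0x56 [3]=0xbf (big-endian) → word 0x857656bf
prio [20+:12] = (word>>20) & 0xfff = 2135
tag [2+:18] = (word>>2) & 0x3ffff = 103855  ←
err [0+:2] = (word>>0) & 0x3 = 3
tag signed 18b, MSB=0: value = 103855

103855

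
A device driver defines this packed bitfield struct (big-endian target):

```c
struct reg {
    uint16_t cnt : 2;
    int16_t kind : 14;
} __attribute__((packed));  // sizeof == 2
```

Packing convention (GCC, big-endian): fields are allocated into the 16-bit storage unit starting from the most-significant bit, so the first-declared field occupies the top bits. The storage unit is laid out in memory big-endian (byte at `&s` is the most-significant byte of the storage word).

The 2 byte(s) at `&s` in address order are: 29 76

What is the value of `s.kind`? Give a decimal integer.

[0]=0x29 [1]=0x76 (big-endian) → word 0x2976
cnt [14+:2] = (word>>14) & 0x3 = 0
kind [0+:14] = (word>>0) & 0x3fff = 10614  ←
kind signed 14b, MSB=1: 10614 - 16384 = -5770

-5770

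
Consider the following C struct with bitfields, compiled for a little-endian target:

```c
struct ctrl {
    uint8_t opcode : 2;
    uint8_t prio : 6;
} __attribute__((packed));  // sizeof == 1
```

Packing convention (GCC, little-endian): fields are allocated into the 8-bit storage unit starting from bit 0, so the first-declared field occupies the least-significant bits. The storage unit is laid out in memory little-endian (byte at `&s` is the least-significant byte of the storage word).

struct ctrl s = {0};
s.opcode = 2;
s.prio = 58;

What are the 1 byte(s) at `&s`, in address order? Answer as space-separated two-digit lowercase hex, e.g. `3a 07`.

[0+:2] opcode=2 & 0x3 = 0x2; word=0x02
[2+:6] prio=58 & 0x3f = 0x3a; word=0xea
word = 0xea → little-endian bytes:
  [0]=0xea

ea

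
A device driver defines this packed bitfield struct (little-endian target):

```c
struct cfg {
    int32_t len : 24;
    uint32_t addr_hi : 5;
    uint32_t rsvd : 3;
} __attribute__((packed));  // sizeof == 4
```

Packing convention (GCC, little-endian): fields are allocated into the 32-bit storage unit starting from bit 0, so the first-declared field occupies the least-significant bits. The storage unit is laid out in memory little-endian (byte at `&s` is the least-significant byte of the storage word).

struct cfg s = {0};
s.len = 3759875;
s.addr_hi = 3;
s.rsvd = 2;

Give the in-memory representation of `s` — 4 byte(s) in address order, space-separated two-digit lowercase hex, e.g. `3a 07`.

[0+:24] len=3759875 & 0xffffff = 0x395f03; word=0x00395f03
[24+:5] addr_hi=3 & 0x1f = 0x3; word=0x03395f03
[29+:3] rsvd=2 & 0x7 = 0x2; word=0x43395f03
word = 0x43395f03 → little-endian bytes:
  [0]=0x03  [1]=0x5f  [2]=0x39  [3]=0x43

03 5f 39 43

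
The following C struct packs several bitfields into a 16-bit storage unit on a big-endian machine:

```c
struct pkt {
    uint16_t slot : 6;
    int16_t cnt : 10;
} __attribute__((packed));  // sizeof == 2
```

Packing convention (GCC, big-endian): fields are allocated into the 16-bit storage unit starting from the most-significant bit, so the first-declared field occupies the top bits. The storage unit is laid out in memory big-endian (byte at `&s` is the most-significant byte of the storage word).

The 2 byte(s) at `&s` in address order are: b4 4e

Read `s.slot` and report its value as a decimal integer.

45

[0]=0xb4 [1]=0x4e (big-endian) → word 0xb44e
slot [10+:6] = (word>>10) & 0x3f = 45  ←
cnt [0+:10] = (word>>0) & 0x3ff = 78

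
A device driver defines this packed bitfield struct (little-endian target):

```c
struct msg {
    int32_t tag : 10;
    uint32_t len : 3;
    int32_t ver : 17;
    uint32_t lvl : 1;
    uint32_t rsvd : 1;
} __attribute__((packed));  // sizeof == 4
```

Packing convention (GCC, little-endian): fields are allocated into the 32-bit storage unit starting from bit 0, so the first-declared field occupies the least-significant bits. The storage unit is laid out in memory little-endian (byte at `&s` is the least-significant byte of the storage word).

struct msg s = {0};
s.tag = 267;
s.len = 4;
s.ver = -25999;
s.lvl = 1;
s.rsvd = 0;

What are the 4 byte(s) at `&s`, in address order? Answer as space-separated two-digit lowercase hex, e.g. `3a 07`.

tag:10 = 267 → 0x10b << 0 → word 0x0000010b
len:3 = 4 → 0x4 << 10 → word 0x0000110b
ver:17 = -25999 → 0x19a71 << 13 → word 0x334e310b
lvl:1 = 1 → 0x1 << 30 → word 0x734e310b
rsvd:1 = 0 → 0x0 << 31 → word 0x734e310b
word = 0x734e310b → little-endian bytes:
  [0]=0x0b  [1]=0x31  [2]=0x4e  [3]=0x73

0b 31 4e 73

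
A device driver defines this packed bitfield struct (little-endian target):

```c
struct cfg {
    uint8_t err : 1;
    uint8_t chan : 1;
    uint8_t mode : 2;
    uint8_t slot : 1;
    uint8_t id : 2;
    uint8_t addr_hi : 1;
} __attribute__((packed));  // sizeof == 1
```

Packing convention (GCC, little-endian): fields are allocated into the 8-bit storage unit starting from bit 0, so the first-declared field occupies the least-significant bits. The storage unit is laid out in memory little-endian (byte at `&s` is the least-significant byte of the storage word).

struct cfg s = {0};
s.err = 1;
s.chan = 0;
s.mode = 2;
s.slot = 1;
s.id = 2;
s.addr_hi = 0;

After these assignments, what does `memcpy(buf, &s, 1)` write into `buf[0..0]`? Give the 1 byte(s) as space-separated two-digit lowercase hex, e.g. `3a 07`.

[0+:1] err=1 & 0x1 = 0x1; word=0x01
[1+:1] chan=0 & 0x1 = 0x0; word=0x01
[2+:2] mode=2 & 0x3 = 0x2; word=0x09
[4+:1] slot=1 & 0x1 = 0x1; word=0x19
[5+:2] id=2 & 0x3 = 0x2; word=0x59
[7+:1] addr_hi=0 & 0x1 = 0x0; word=0x59
word = 0x59 → little-endian bytes:
  [0]=0x59

59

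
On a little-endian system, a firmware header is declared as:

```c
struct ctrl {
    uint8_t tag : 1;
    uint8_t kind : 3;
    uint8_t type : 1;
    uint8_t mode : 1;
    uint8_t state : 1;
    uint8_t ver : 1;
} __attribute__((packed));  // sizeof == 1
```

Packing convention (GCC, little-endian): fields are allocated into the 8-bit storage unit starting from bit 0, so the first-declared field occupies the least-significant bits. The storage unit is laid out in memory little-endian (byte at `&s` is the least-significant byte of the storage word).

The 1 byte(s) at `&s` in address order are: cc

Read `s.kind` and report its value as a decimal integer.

6

[0]=0xcc (little-endian) → word 0xcc
tag:1 @ bit 0 → (0xcc>>0)&0x1 = 0x0
kind:3 @ bit 1 → (0xcc>>1)&0x7 = 0x6  ←
type:1 @ bit 4 → (0xcc>>4)&0x1 = 0x0
mode:1 @ bit 5 → (0xcc>>5)&0x1 = 0x0
state:1 @ bit 6 → (0xcc>>6)&0x1 = 0x1
ver:1 @ bit 7 → (0xcc>>7)&0x1 = 0x1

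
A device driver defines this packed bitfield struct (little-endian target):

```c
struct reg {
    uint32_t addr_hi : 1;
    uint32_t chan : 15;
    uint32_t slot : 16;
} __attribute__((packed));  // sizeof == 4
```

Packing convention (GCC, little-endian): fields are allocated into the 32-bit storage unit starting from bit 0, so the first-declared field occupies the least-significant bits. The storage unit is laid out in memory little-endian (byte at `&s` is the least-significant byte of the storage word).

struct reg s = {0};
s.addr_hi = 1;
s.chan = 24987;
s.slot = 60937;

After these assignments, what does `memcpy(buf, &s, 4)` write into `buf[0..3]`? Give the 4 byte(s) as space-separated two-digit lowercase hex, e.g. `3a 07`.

addr_hi (1b) val=1 bits=0x1 at bit 0: 0x00000001
chan (15b) val=24987 bits=0x619b at bit 1: 0x0000c337
slot (16b) val=60937 bits=0xee09 at bit 16: 0xee09c337
word = 0xee09c337 → little-endian bytes:
  [0]=0x37  [1]=0xc3  [2]=0x09  [3]=0xee

37 c3 09 ee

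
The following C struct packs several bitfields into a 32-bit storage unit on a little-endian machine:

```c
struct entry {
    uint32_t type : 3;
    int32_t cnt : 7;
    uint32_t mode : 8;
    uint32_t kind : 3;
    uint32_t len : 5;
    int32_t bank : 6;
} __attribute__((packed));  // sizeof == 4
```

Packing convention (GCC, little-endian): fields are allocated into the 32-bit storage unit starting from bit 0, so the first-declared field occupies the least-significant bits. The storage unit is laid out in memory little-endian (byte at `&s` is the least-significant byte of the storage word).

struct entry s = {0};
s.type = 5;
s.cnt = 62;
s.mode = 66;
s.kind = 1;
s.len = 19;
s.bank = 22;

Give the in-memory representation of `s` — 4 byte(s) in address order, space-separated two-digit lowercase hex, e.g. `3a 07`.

type:3 = 5 → 0x5 << 0 → word 0x00000005
cnt:7 = 62 → 0x3e << 3 → word 0x000001f5
mode:8 = 66 → 0x42 << 10 → word 0x000109f5
kind:3 = 1 → 0x1 << 18 → word 0x000509f5
len:5 = 19 → 0x13 << 21 → word 0x026509f5
bank:6 = 22 → 0x16 << 26 → word 0x5a6509f5
word = 0x5a6509f5 → little-endian bytes:
  [0]=0xf5  [1]=0x09  [2]=0x65  [3]=0x5a

f5 09 65 5a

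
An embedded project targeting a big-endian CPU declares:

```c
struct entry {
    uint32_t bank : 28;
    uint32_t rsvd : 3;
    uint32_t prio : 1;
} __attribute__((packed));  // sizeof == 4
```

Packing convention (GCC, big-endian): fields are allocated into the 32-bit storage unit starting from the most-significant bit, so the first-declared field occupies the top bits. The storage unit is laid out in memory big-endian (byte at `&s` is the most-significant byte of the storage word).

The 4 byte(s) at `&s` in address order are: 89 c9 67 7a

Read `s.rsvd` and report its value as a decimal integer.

5

[0]=0x89 [1]=0xc9 [2]=0x67 [3]=0x7a (big-endian) → word 0x89c9677a
bank:28 @ bit 4 → (0x89c9677a>>4)&0xfffffff = 0x89c9677
rsvd:3 @ bit 1 → (0x89c9677a>>1)&0x7 = 0x5  ←
prio:1 @ bit 0 → (0x89c9677a>>0)&0x1 = 0x0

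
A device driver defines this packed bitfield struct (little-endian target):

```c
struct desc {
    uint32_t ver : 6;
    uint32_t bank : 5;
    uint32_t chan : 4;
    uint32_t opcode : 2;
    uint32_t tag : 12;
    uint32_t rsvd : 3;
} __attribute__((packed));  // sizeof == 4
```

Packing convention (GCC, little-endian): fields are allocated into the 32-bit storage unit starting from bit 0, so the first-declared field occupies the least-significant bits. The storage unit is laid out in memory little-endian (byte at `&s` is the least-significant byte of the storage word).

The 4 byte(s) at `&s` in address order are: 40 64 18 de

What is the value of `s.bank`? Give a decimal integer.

17

[0]=0x40 [1]=0x64 [2]=0x18 [3]=0xde (little-endian) → word 0xde186440
ver [0+:6] = (word>>0) & 0x3f = 0
bank [6+:5] = (word>>6) & 0x1f = 17  ←
chan [11+:4] = (word>>11) & 0xf = 12
opcode [15+:2] = (word>>15) & 0x3 = 0
tag [17+:12] = (word>>17) & 0xfff = 3852
rsvd [29+:3] = (word>>29) & 0x7 = 6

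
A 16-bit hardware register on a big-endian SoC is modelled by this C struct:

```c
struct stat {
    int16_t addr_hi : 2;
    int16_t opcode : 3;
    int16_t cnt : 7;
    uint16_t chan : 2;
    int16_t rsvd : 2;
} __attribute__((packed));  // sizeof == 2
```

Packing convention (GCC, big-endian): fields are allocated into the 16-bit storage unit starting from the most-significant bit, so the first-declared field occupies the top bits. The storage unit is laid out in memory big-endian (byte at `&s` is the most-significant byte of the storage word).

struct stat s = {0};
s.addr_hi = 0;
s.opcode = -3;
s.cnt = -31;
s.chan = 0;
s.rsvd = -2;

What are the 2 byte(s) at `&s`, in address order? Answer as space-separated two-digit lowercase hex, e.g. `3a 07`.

2e 12

[14+:2] addr_hi=0 & 0x3 = 0x0; word=0x0000
[11+:3] opcode=-3 & 0x7 = 0x5; word=0x2800
[4+:7] cnt=-31 & 0x7f = 0x61; word=0x2e10
[2+:2] chan=0 & 0x3 = 0x0; word=0x2e10
[0+:2] rsvd=-2 & 0x3 = 0x2; word=0x2e12
word = 0x2e12 → big-endian bytes:
  [0]=0x2e  [1]=0x12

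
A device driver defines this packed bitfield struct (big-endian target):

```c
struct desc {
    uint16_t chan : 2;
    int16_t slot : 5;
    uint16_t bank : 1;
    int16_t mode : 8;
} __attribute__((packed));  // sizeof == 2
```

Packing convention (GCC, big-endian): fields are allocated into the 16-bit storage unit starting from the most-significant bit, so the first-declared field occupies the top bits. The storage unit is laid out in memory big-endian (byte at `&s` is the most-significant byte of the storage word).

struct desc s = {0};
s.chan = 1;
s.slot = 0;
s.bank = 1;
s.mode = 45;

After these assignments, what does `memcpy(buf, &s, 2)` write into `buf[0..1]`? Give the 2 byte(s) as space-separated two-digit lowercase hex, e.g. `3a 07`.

chan:2 = 1 → 0x1 << 14 → word 0x4000
slot:5 = 0 → 0x0 << 9 → word 0x4000
bank:1 = 1 → 0x1 << 8 → word 0x4100
mode:8 = 45 → 0x2d << 0 → word 0x412d
word = 0x412d → big-endian bytes:
  [0]=0x41  [1]=0x2d

41 2d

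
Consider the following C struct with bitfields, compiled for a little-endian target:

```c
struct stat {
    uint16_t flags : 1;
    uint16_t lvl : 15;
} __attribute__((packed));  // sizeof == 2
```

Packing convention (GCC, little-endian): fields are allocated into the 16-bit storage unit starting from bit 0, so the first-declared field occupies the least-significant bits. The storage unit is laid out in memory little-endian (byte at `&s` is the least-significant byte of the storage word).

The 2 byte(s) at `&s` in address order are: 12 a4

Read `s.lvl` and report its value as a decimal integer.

21001

[0]=0x12 [1]=0xa4 (little-endian) → word 0xa412
flags [0+:1] = (word>>0) & 0x1 = 0
lvl [1+:15] = (word>>1) & 0x7fff = 21001  ←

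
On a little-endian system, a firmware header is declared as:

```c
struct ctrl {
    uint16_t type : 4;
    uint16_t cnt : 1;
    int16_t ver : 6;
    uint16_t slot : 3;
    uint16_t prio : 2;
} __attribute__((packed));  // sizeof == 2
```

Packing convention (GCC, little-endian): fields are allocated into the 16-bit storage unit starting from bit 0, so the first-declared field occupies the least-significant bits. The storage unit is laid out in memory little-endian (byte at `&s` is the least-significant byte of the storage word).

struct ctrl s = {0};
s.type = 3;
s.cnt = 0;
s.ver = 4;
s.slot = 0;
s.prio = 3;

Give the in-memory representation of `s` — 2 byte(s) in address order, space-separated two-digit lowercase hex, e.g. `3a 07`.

type (4b) val=3 bits=0x3 at bit 0: 0x0003
cnt (1b) val=0 bits=0x0 at bit 4: 0x0003
ver (6b) val=4 bits=0x4 at bit 5: 0x0083
slot (3b) val=0 bits=0x0 at bit 11: 0x0083
prio (2b) val=3 bits=0x3 at bit 14: 0xc083
word = 0xc083 → little-endian bytes:
  [0]=0x83  [1]=0xc0

83 c0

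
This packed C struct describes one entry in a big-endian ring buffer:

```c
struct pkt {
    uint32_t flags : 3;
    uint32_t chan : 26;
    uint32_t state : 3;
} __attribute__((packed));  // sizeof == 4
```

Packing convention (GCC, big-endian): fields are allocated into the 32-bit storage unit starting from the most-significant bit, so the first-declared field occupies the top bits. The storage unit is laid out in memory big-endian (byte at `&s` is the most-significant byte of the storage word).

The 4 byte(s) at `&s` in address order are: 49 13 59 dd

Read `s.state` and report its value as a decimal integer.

5

[0]=0x49 [1]=0x13 [2]=0x59 [3]=0xdd (big-endian) → word 0x491359dd
flags [29+:3] = (word>>29) & 0x7 = 2
chan [3+:26] = (word>>3) & 0x3ffffff = 19032891
state [0+:3] = (word>>0) & 0x7 = 5  ←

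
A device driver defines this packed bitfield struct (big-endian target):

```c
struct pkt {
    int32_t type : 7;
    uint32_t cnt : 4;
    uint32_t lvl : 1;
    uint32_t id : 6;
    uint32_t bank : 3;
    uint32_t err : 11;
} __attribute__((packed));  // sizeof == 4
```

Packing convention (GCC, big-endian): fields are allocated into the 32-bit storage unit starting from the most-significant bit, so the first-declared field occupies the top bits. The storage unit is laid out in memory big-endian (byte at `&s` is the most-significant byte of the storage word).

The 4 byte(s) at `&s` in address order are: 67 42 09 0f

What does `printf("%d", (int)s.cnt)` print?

10

[0]=0x67 [1]=0x42 [2]=0x09 [3]=0x0f (big-endian) → word 0x6742090f
type [25+:7] = (word>>25) & 0x7f = 51
cnt [21+:4] = (word>>21) & 0xf = 10  ←
lvl [20+:1] = (word>>20) & 0x1 = 0
id [14+:6] = (word>>14) & 0x3f = 8
bank [11+:3] = (word>>11) & 0x7 = 1
err [0+:11] = (word>>0) & 0x7ff = 271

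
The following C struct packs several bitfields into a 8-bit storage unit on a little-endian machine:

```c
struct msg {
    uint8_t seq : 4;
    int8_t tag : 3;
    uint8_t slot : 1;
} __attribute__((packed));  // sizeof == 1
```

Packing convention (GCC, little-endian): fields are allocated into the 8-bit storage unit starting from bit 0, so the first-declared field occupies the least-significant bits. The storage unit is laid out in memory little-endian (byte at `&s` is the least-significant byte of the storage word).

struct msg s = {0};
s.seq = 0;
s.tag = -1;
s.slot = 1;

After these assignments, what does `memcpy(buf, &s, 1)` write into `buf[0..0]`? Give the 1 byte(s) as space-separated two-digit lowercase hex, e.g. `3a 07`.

f0

[0+:4] seq=0 & 0xf = 0x0; word=0x00
[4+:3] tag=-1 & 0x7 = 0x7; word=0x70
[7+:1] slot=1 & 0x1 = 0x1; word=0xf0
word = 0xf0 → little-endian bytes:
  [0]=0xf0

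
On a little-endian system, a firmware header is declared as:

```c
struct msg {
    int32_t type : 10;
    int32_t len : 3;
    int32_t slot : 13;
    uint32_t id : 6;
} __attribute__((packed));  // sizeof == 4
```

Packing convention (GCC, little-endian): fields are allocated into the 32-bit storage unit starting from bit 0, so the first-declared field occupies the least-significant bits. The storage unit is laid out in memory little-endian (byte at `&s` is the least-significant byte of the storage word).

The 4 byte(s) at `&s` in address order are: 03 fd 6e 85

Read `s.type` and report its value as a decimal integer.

[0]=0x03 [1]=0xfd [2]=0x6e [3]=0x85 (little-endian) → word 0x856efd03
type:10 @ bit 0 → (0x856efd03>>0)&0x3ff = 0x103  ←
len:3 @ bit 10 → (0x856efd03>>10)&0x7 = 0x7
slot:13 @ bit 13 → (0x856efd03>>13)&0x1fff = 0xb77
id:6 @ bit 26 → (0x856efd03>>26)&0x3f = 0x21
type signed 10b, MSB=0: value = 259

259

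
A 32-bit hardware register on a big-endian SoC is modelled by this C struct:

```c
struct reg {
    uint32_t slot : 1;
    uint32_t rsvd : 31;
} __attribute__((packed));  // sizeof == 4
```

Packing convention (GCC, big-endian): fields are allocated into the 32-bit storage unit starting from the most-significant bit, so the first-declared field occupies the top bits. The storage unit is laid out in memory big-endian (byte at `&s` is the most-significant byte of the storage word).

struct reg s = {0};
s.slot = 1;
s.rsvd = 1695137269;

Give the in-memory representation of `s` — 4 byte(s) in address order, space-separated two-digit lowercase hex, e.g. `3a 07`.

e5 09 bd f5

slot (1b) val=1 bits=0x1 at bit 31: 0x80000000
rsvd (31b) val=1695137269 bits=0x6509bdf5 at bit 0: 0xe509bdf5
word = 0xe509bdf5 → big-endian bytes:
  [0]=0xe5  [1]=0x09  [2]=0xbd  [3]=0xf5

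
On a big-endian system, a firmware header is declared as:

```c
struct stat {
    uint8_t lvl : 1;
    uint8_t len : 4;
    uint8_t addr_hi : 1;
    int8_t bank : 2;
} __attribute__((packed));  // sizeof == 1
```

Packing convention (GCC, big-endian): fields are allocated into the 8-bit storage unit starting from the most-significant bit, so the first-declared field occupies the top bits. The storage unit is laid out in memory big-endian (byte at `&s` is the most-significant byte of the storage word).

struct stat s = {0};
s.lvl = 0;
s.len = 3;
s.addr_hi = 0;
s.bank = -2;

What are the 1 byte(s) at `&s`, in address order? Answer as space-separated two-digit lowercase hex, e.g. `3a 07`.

[7+:1] lvl=0 & 0x1 = 0x0; word=0x00
[3+:4] len=3 & 0xf = 0x3; word=0x18
[2+:1] addr_hi=0 & 0x1 = 0x0; word=0x18
[0+:2] bank=-2 & 0x3 = 0x2; word=0x1a
word = 0x1a → big-endian bytes:
  [0]=0x1a

1a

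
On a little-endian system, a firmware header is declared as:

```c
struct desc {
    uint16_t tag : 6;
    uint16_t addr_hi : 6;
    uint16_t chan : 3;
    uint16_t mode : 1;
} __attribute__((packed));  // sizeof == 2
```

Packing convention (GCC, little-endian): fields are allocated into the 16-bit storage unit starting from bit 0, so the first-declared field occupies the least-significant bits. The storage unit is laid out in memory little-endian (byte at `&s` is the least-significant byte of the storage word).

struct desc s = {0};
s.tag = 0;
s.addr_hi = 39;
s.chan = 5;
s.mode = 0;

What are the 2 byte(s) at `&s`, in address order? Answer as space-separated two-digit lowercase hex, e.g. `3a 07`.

c0 59

[0+:6] tag=0 & 0x3f = 0x0; word=0x0000
[6+:6] addr_hi=39 & 0x3f = 0x27; word=0x09c0
[12+:3] chan=5 & 0x7 = 0x5; word=0x59c0
[15+:1] mode=0 & 0x1 = 0x0; word=0x59c0
word = 0x59c0 → little-endian bytes:
  [0]=0xc0  [1]=0x59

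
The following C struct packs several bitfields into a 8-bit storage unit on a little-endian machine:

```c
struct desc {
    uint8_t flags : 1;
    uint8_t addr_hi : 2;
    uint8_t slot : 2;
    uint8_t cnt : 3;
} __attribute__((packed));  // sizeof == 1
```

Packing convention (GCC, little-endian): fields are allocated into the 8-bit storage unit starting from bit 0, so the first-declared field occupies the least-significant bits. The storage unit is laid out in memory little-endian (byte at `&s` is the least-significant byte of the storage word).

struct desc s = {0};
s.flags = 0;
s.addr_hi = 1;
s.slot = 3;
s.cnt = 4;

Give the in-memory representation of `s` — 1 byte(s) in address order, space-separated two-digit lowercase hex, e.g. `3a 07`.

[0+:1] flags=0 & 0x1 = 0x0; word=0x00
[1+:2] addr_hi=1 & 0x3 = 0x1; word=0x02
[3+:2] slot=3 & 0x3 = 0x3; word=0x1a
[5+:3] cnt=4 & 0x7 = 0x4; word=0x9a
word = 0x9a → little-endian bytes:
  [0]=0x9a

9a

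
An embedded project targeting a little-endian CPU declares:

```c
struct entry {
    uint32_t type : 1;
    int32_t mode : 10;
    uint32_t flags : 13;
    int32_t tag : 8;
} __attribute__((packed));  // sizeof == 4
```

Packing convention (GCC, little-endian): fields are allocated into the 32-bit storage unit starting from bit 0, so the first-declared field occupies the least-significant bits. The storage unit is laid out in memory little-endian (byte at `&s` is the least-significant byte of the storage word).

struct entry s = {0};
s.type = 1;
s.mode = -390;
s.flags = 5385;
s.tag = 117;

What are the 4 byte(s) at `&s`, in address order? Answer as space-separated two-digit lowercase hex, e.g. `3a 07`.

[0+:1] type=1 & 0x1 = 0x1; word=0x00000001
[1+:10] mode=-390 & 0x3ff = 0x27a; word=0x000004f5
[11+:13] flags=5385 & 0x1fff = 0x1509; word=0x00a84cf5
[24+:8] tag=117 & 0xff = 0x75; word=0x75a84cf5
word = 0x75a84cf5 → little-endian bytes:
  [0]=0xf5  [1]=0x4c  [2]=0xa8  [3]=0x75

f5 4c a8 75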